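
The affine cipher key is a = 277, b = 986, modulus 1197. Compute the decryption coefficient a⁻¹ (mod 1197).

121

Extended Euclidean algorithm:
1197 = 4*277 + 89
277 = 3*89 + 10
89 = 8*10 + 9
10 = 1*9 + 1
9 = 9*1 + 0
gcd = 1, so the inverse exists. Back-substitute:
1 = 10 − 9
1 = −89 + 9·10
1 = 9·277 − 28·89
1 = −28·1197 + 121·277
So 277·121 ≡ 1 (mod 1197).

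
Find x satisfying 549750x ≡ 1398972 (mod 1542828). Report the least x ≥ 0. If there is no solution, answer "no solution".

142852

First find gcd(549750, 1542828):
1542828 = 2·549750 + 443328
549750 = 1·443328 + 106422
443328 = 4·106422 + 17640
106422 = 6·17640 + 582
17640 = 30·582 + 180
582 = 3·180 + 42
180 = 4·42 + 12
42 = 3·12 + 6
12 = 2·6 + 0
gcd = 6 and 6 | 1398972, so solutions exist. Divide through by 6: 91625x ≡ 233162 (mod 257138).
Now find 91625⁻¹ mod 257138:
257138 = 2*91625 + 73888
91625 = 1*73888 + 17737
73888 = 4*17737 + 2940
17737 = 6*2940 + 97
2940 = 30*97 + 30
97 = 3*30 + 7
30 = 4*7 + 2
7 = 3*2 + 1
2 = 2*1 + 0
Back-substitute:
1 = 7 − 3·2
1 = −3·30 + 13·7
1 = 13·97 − 42·30
1 = −42·2940 + 1273·97
1 = 1273·17737 − 7680·2940
1 = −7680·73888 + 31993·17737
1 = 31993·91625 − 39673·73888
1 = −39673·257138 + 111339·91625
So 91625⁻¹ ≡ 111339 (mod 257138).
Then x ≡ 111339·233162 ≡ 142852 (mod 257138); the smallest non-negative solution is x = 142852.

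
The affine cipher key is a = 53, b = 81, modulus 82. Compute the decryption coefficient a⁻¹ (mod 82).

Run Euclid on (82, 53):
82 = 1·53 + 29
53 = 1·29 + 24
29 = 1·24 + 5
24 = 4·5 + 4
5 = 1·4 + 1
4 = 4·1 + 0
gcd = 1, so the inverse exists. Back-substitute:
1 = 5 − 4
1 = −24 + 5·5
1 = 5·29 − 6·24
1 = −6·53 + 11·29
1 = 11·82 − 17·53
Thus 53·(-17) ≡ 1 (mod 82); reducing, -17 mod 82 = 65.

65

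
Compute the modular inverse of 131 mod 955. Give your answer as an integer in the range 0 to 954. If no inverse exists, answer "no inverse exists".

226

Extended Euclidean algorithm:
955 = 7·131 + 38
131 = 3·38 + 17
38 = 2·17 + 4
17 = 4·4 + 1
4 = 4·1 + 0
gcd = 1, so the inverse exists. Back-substitute:
1 = 17 − 4·4
1 = −4·38 + 9·17
1 = 9·131 − 31·38
1 = −31·955 + 226·131
So 131·226 ≡ 1 (mod 955).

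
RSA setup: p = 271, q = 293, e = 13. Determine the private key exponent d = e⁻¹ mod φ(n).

48517

φ(n) = (p−1)(q−1) = 270·292 = 78840.
Need d with 13·d ≡ 1 (mod 78840). Apply the extended Euclidean algorithm:
78840 = 6064·13 + 8
13 = 1·8 + 5
8 = 1·5 + 3
5 = 1·3 + 2
3 = 1·2 + 1
2 = 2·1 + 0
Back-substitute:
1 = 3 − 2
1 = −5 + 2·3
1 = 2·8 − 3·5
1 = −3·13 + 5·8
1 = 5·78840 − 30323·13
So 13·(-30323) ≡ 1 (mod 78840), hence d ≡ -30323 ≡ 48517 (mod 78840).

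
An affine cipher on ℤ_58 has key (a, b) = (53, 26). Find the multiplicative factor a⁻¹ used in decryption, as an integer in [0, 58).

Run Euclid on (58, 53):
58 = 1*53 + 5
53 = 10*5 + 3
5 = 1*3 + 2
3 = 1*2 + 1
2 = 2*1 + 0
Since gcd(53, 58) = 1, back-substitute to write 1 as a combination:
1 = 3 − 2
1 = −5 + 2·3
1 = 2·53 − 21·5
1 = −21·58 + 23·53
So 53·23 ≡ 1 (mod 58).

23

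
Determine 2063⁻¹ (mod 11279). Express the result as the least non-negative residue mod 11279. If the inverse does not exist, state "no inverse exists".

Apply the Euclidean algorithm to 11279 and 2063:
11279 = 5×2063 + 964
2063 = 2×964 + 135
964 = 7×135 + 19
135 = 7×19 + 2
19 = 9×2 + 1
2 = 2×1 + 0
gcd = 1, so the inverse exists. Back-substitute:
1 = 19 − 9·2
1 = −9·135 + 64·19
1 = 64·964 − 457·135
1 = −457·2063 + 978·964
1 = 978·11279 − 5347·2063
So 2063·(-5347) ≡ 1 (mod 11279), and -5347 ≡ 5932 (mod 11279).

5932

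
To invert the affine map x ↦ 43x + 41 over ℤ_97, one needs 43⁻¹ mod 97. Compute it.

Apply the Euclidean algorithm to 97 and 43:
97 = 2*43 + 11
43 = 3*11 + 10
11 = 1*10 + 1
10 = 10*1 + 0
The gcd is 1. Working backward:
1 = 11 − 10
1 = −43 + 4·11
1 = 4·97 − 9·43
Hence 43⁻¹ ≡ -9 ≡ 88 (mod 97).

88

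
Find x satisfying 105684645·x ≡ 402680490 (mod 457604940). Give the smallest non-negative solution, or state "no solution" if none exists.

First find gcd(105684645, 457604940):
457604940 = 4*105684645 + 34866360
105684645 = 3*34866360 + 1085565
34866360 = 32*1085565 + 128280
1085565 = 8*128280 + 59325
128280 = 2*59325 + 9630
59325 = 6*9630 + 1545
9630 = 6*1545 + 360
1545 = 4*360 + 105
360 = 3*105 + 45
105 = 2*45 + 15
45 = 3*15 + 0
gcd = 15 and 15 | 402680490, so solutions exist. Divide through by 15: 7045643x ≡ 26845366 (mod 30506996).
Now find 7045643⁻¹ mod 30506996:
30506996 = 4·7045643 + 2324424
7045643 = 3·2324424 + 72371
2324424 = 32·72371 + 8552
72371 = 8·8552 + 3955
8552 = 2·3955 + 642
3955 = 6·642 + 103
642 = 6·103 + 24
103 = 4·24 + 7
24 = 3·7 + 3
7 = 2·3 + 1
3 = 3·1 + 0
Back-substitute:
1 = 7 − 2·3
1 = −2·24 + 7·7
1 = 7·103 − 30·24
1 = −30·642 + 187·103
1 = 187·3955 − 1152·642
1 = −1152·8552 + 2491·3955
1 = 2491·72371 − 21080·8552
1 = −21080·2324424 + 677051·72371
1 = 677051·7045643 − 2052233·2324424
1 = −2052233·30506996 + 8885983·7045643
So 7045643⁻¹ ≡ 8885983 (mod 30506996).
Then x ≡ 8885983·26845366 ≡ 24144514 (mod 30506996); the smallest non-negative solution is x = 24144514.

24144514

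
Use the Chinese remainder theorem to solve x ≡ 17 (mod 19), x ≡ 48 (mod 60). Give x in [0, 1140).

Write x = 17 + 19·k. Then 19·k ≡ 48 − 17 ≡ 31 (mod 60).
Need 19⁻¹ mod 60. Extended Euclid on (60, 19):
60 = 3*19 + 3
19 = 6*3 + 1
3 = 3*1 + 0
Back-substitute:
1 = 19 − 6·3
1 = −6·60 + 19·19
19⁻¹ ≡ 19 (mod 60), so k ≡ 19·31 ≡ 49 (mod 60).
x = 17 + 19·49 = 948.

948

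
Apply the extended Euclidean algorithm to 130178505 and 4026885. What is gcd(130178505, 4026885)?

Apply Euclid's algorithm to 130178505 and 4026885:
130178505 = 32·4026885 + 1318185
4026885 = 3·1318185 + 72330
1318185 = 18·72330 + 16245
72330 = 4·16245 + 7350
16245 = 2·7350 + 1545
7350 = 4·1545 + 1170
1545 = 1·1170 + 375
1170 = 3·375 + 45
375 = 8·45 + 15
45 = 3·15 + 0
gcd(130178505, 4026885) = 15.
Working backward:
15 = 375 − 8·45
15 = −8·1170 + 25·375
15 = 25·1545 − 33·1170
15 = −33·7350 + 157·1545
15 = 157·16245 − 347·7350
15 = −347·72330 + 1545·16245
15 = 1545·1318185 − 28157·72330
15 = −28157·4026885 + 86016·1318185
15 = 86016·130178505 − 2780669·4026885
So 15 = (86016)·130178505 + (-2780669)·4026885.

15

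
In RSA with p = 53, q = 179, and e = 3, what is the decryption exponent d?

6171

φ(n) = (p−1)(q−1) = 52·178 = 9256.
Need d with 3·d ≡ 1 (mod 9256). Apply the extended Euclidean algorithm:
9256 = 3085×3 + 1
3 = 3×1 + 0
Back-substitute:
1 = 9256 − 3085·3
So 3·(-3085) ≡ 1 (mod 9256), hence d ≡ -3085 ≡ 6171 (mod 9256).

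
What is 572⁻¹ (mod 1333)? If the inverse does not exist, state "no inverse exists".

268

Run Euclid on (1333, 572):
1333 = 2*572 + 189
572 = 3*189 + 5
189 = 37*5 + 4
5 = 1*4 + 1
4 = 4*1 + 0
gcd = 1, so the inverse exists. Back-substitute:
1 = 5 − 4
1 = −189 + 38·5
1 = 38·572 − 115·189
1 = −115·1333 + 268·572
So 572·268 ≡ 1 (mod 1333).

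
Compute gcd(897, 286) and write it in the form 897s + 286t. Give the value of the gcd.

13

Euclidean algorithm:
897 = 3×286 + 39
286 = 7×39 + 13
39 = 3×13 + 0
gcd(897, 286) = 13.
Express as a combination:
13 = 286 − 7·39
13 = −7·897 + 22·286
So 13 = (-7)·897 + (22)·286.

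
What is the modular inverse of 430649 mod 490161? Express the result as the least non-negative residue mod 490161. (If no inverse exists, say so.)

369128

Apply the Euclidean algorithm to 490161 and 430649:
490161 = 1·430649 + 59512
430649 = 7·59512 + 14065
59512 = 4·14065 + 3252
14065 = 4·3252 + 1057
3252 = 3·1057 + 81
1057 = 13·81 + 4
81 = 20·4 + 1
4 = 4·1 + 0
The gcd is 1. Working backward:
1 = 81 − 20·4
1 = −20·1057 + 261·81
1 = 261·3252 − 803·1057
1 = −803·14065 + 3473·3252
1 = 3473·59512 − 14695·14065
1 = −14695·430649 + 106338·59512
1 = 106338·490161 − 121033·430649
Thus 430649·(-121033) ≡ 1 (mod 490161); reducing, -121033 mod 490161 = 369128.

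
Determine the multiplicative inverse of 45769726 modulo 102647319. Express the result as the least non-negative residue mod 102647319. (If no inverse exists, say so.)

78214987

Extended Euclidean algorithm:
102647319 = 2·45769726 + 11107867
45769726 = 4·11107867 + 1338258
11107867 = 8·1338258 + 401803
1338258 = 3·401803 + 132849
401803 = 3·132849 + 3256
132849 = 40·3256 + 2609
3256 = 1·2609 + 647
2609 = 4·647 + 21
647 = 30·21 + 17
21 = 1·17 + 4
17 = 4·4 + 1
4 = 4·1 + 0
Since gcd(45769726, 102647319) = 1, back-substitute to write 1 as a combination:
1 = 17 − 4·4
1 = −4·21 + 5·17
1 = 5·647 − 154·21
1 = −154·2609 + 621·647
1 = 621·3256 − 775·2609
1 = −775·132849 + 31621·3256
1 = 31621·401803 − 95638·132849
1 = −95638·1338258 + 318535·401803
1 = 318535·11107867 − 2643918·1338258
1 = −2643918·45769726 + 10894207·11107867
1 = 10894207·102647319 − 24432332·45769726
So 45769726·(-24432332) ≡ 1 (mod 102647319), and -24432332 ≡ 78214987 (mod 102647319).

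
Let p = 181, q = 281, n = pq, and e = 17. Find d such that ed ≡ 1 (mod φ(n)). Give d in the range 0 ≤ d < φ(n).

φ(n) = (p−1)(q−1) = 180·280 = 50400.
Need d with 17·d ≡ 1 (mod 50400). Apply the extended Euclidean algorithm:
50400 = 2964×17 + 12
17 = 1×12 + 5
12 = 2×5 + 2
5 = 2×2 + 1
2 = 2×1 + 0
Back-substitute:
1 = 5 − 2·2
1 = −2·12 + 5·5
1 = 5·17 − 7·12
1 = −7·50400 + 20753·17
So 17·20753 ≡ 1 (mod 50400), hence d = 20753.

20753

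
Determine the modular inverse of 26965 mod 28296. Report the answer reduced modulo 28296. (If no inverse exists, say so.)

13861

Run Euclid on (28296, 26965):
28296 = 1·26965 + 1331
26965 = 20·1331 + 345
1331 = 3·345 + 296
345 = 1·296 + 49
296 = 6·49 + 2
49 = 24·2 + 1
2 = 2·1 + 0
Since gcd(26965, 28296) = 1, back-substitute to write 1 as a combination:
1 = 49 − 24·2
1 = −24·296 + 145·49
1 = 145·345 − 169·296
1 = −169·1331 + 652·345
1 = 652·26965 − 13209·1331
1 = −13209·28296 + 13861·26965
So 26965·13861 ≡ 1 (mod 28296).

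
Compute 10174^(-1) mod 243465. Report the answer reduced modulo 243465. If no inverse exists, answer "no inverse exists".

167104

Run Euclid on (243465, 10174):
243465 = 23*10174 + 9463
10174 = 1*9463 + 711
9463 = 13*711 + 220
711 = 3*220 + 51
220 = 4*51 + 16
51 = 3*16 + 3
16 = 5*3 + 1
3 = 3*1 + 0
The gcd is 1. Working backward:
1 = 16 − 5·3
1 = −5·51 + 16·16
1 = 16·220 − 69·51
1 = −69·711 + 223·220
1 = 223·9463 − 2968·711
1 = −2968·10174 + 3191·9463
1 = 3191·243465 − 76361·10174
So 10174·(-76361) ≡ 1 (mod 243465), and -76361 ≡ 167104 (mod 243465).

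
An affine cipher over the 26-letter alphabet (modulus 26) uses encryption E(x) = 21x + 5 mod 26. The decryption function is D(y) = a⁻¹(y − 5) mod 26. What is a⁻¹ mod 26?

gcd(26, 21) by repeated division:
26 = 1·21 + 5
21 = 4·5 + 1
5 = 5·1 + 0
The gcd is 1. Working backward:
1 = 21 − 4·5
1 = −4·26 + 5·21
So 21·5 ≡ 1 (mod 26).

5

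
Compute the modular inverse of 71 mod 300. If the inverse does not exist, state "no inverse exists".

Apply the Euclidean algorithm to 300 and 71:
300 = 4×71 + 16
71 = 4×16 + 7
16 = 2×7 + 2
7 = 3×2 + 1
2 = 2×1 + 0
gcd = 1, so the inverse exists. Back-substitute:
1 = 7 − 3·2
1 = −3·16 + 7·7
1 = 7·71 − 31·16
1 = −31·300 + 131·71
So 71·131 ≡ 1 (mod 300).

131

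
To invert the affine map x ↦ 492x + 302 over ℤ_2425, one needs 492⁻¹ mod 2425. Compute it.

Extended Euclidean algorithm:
2425 = 4·492 + 457
492 = 1·457 + 35
457 = 13·35 + 2
35 = 17·2 + 1
2 = 2·1 + 0
Since gcd(492, 2425) = 1, back-substitute to write 1 as a combination:
1 = 35 − 17·2
1 = −17·457 + 222·35
1 = 222·492 − 239·457
1 = −239·2425 + 1178·492
So 492·1178 ≡ 1 (mod 2425).

1178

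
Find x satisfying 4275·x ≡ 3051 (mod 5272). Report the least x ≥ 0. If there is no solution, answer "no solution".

First find gcd(4275, 5272):
5272 = 1*4275 + 997
4275 = 4*997 + 287
997 = 3*287 + 136
287 = 2*136 + 15
136 = 9*15 + 1
15 = 15*1 + 0
gcd = 1, so a unique solution mod 5272 exists.
Back-substitute for the Bézout coefficients:
1 = 136 − 9·15
1 = −9·287 + 19·136
1 = 19·997 − 66·287
1 = −66·4275 + 283·997
1 = 283·5272 − 349·4275
So 4275·(-349) ≡ 1 (mod 5272), giving 4275⁻¹ ≡ 4923.
x ≡ 4275⁻¹·3051 ≡ 4923·3051 ≡ 145 (mod 5272).

145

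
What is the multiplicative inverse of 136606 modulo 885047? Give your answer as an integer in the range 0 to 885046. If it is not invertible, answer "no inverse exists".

391263

Apply the Euclidean algorithm to 885047 and 136606:
885047 = 6×136606 + 65411
136606 = 2×65411 + 5784
65411 = 11×5784 + 1787
5784 = 3×1787 + 423
1787 = 4×423 + 95
423 = 4×95 + 43
95 = 2×43 + 9
43 = 4×9 + 7
9 = 1×7 + 2
7 = 3×2 + 1
2 = 2×1 + 0
Since gcd(136606, 885047) = 1, back-substitute to write 1 as a combination:
1 = 7 − 3·2
1 = −3·9 + 4·7
1 = 4·43 − 19·9
1 = −19·95 + 42·43
1 = 42·423 − 187·95
1 = −187·1787 + 790·423
1 = 790·5784 − 2557·1787
1 = −2557·65411 + 28917·5784
1 = 28917·136606 − 60391·65411
1 = −60391·885047 + 391263·136606
So 136606·391263 ≡ 1 (mod 885047).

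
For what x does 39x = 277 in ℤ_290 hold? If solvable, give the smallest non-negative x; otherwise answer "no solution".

193

First find gcd(39, 290):
290 = 7×39 + 17
39 = 2×17 + 5
17 = 3×5 + 2
5 = 2×2 + 1
2 = 2×1 + 0
gcd = 1, so a unique solution mod 290 exists.
Back-substitute for the Bézout coefficients:
1 = 5 − 2·2
1 = −2·17 + 7·5
1 = 7·39 − 16·17
1 = −16·290 + 119·39
So 39·(119) ≡ 1 (mod 290), giving 39⁻¹ ≡ 119.
x ≡ 39⁻¹·277 ≡ 119·277 ≡ 193 (mod 290).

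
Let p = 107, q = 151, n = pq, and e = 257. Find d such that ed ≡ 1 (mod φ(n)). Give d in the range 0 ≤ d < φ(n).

11693

φ(n) = (p−1)(q−1) = 106·150 = 15900.
Need d with 257·d ≡ 1 (mod 15900). Apply the extended Euclidean algorithm:
15900 = 61*257 + 223
257 = 1*223 + 34
223 = 6*34 + 19
34 = 1*19 + 15
19 = 1*15 + 4
15 = 3*4 + 3
4 = 1*3 + 1
3 = 3*1 + 0
Back-substitute:
1 = 4 − 3
1 = −15 + 4·4
1 = 4·19 − 5·15
1 = −5·34 + 9·19
1 = 9·223 − 59·34
1 = −59·257 + 68·223
1 = 68·15900 − 4207·257
So 257·(-4207) ≡ 1 (mod 15900), hence d ≡ -4207 ≡ 11693 (mod 15900).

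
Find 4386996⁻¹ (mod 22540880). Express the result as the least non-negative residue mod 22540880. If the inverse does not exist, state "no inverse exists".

no inverse exists

Compute gcd(4386996, 22540880):
22540880 = 5*4386996 + 605900
4386996 = 7*605900 + 145696
605900 = 4*145696 + 23116
145696 = 6*23116 + 7000
23116 = 3*7000 + 2116
7000 = 3*2116 + 652
2116 = 3*652 + 160
652 = 4*160 + 12
160 = 13*12 + 4
12 = 3*4 + 0
The gcd is 4, not 1, hence no inverse exists.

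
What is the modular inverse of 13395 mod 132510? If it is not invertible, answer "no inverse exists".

no inverse exists

Euclidean algorithm on 132510, 13395:
132510 = 9·13395 + 11955
13395 = 1·11955 + 1440
11955 = 8·1440 + 435
1440 = 3·435 + 135
435 = 3·135 + 30
135 = 4·30 + 15
30 = 2·15 + 0
Since gcd = 15 > 1, 13395 is not a unit mod 132510.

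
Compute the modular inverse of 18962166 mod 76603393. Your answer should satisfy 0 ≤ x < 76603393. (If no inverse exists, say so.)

55041488

Run Euclid on (76603393, 18962166):
76603393 = 4*18962166 + 754729
18962166 = 25*754729 + 93941
754729 = 8*93941 + 3201
93941 = 29*3201 + 1112
3201 = 2*1112 + 977
1112 = 1*977 + 135
977 = 7*135 + 32
135 = 4*32 + 7
32 = 4*7 + 4
7 = 1*4 + 3
4 = 1*3 + 1
3 = 3*1 + 0
Since gcd(18962166, 76603393) = 1, back-substitute to write 1 as a combination:
1 = 4 − 3
1 = −7 + 2·4
1 = 2·32 − 9·7
1 = −9·135 + 38·32
1 = 38·977 − 275·135
1 = −275·1112 + 313·977
1 = 313·3201 − 901·1112
1 = −901·93941 + 26442·3201
1 = 26442·754729 − 212437·93941
1 = −212437·18962166 + 5337367·754729
1 = 5337367·76603393 − 21561905·18962166
Thus 18962166·(-21561905) ≡ 1 (mod 76603393); reducing, -21561905 mod 76603393 = 55041488.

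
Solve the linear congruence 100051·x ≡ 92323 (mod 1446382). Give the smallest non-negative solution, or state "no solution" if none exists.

First find gcd(100051, 1446382):
1446382 = 14·100051 + 45668
100051 = 2·45668 + 8715
45668 = 5·8715 + 2093
8715 = 4·2093 + 343
2093 = 6·343 + 35
343 = 9·35 + 28
35 = 1·28 + 7
28 = 4·7 + 0
gcd = 7 and 7 | 92323, so solutions exist. Divide through by 7: 14293x ≡ 13189 (mod 206626).
Now find 14293⁻¹ mod 206626:
206626 = 14*14293 + 6524
14293 = 2*6524 + 1245
6524 = 5*1245 + 299
1245 = 4*299 + 49
299 = 6*49 + 5
49 = 9*5 + 4
5 = 1*4 + 1
4 = 4*1 + 0
Back-substitute:
1 = 5 − 4
1 = −49 + 10·5
1 = 10·299 − 61·49
1 = −61·1245 + 254·299
1 = 254·6524 − 1331·1245
1 = −1331·14293 + 2916·6524
1 = 2916·206626 − 42155·14293
So 14293·(-42155) ≡ 1 (mod 206626), i.e. 14293⁻¹ ≡ 164471.
Then x ≡ 164471·13189 ≡ 48271 (mod 206626); the smallest non-negative solution is x = 48271.

48271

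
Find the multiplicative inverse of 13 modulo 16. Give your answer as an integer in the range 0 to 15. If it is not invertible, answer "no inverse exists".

Run Euclid on (16, 13):
16 = 1*13 + 3
13 = 4*3 + 1
3 = 3*1 + 0
The gcd is 1. Working backward:
1 = 13 − 4·3
1 = −4·16 + 5·13
So 13·5 ≡ 1 (mod 16).

5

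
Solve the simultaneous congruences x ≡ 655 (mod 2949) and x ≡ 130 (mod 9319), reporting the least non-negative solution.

23707666

Write x = 655 + 2949·k. Then 2949·k ≡ 130 − 655 ≡ 8794 (mod 9319).
Need 2949⁻¹ mod 9319. Extended Euclid on (9319, 2949):
9319 = 3*2949 + 472
2949 = 6*472 + 117
472 = 4*117 + 4
117 = 29*4 + 1
4 = 4*1 + 0
Back-substitute:
1 = 117 − 29·4
1 = −29·472 + 117·117
1 = 117·2949 − 731·472
1 = −731·9319 + 2310·2949
2949⁻¹ ≡ 2310 (mod 9319), so k ≡ 2310·8794 ≡ 8039 (mod 9319).
x = 655 + 2949·8039 = 23707666.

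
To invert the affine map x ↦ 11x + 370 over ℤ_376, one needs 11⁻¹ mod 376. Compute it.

171

gcd(376, 11) by repeated division:
376 = 34*11 + 2
11 = 5*2 + 1
2 = 2*1 + 0
The gcd is 1. Working backward:
1 = 11 − 5·2
1 = −5·376 + 171·11
So 11·171 ≡ 1 (mod 376).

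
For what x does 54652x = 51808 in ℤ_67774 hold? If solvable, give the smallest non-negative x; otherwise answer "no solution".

First find gcd(54652, 67774):
67774 = 1·54652 + 13122
54652 = 4·13122 + 2164
13122 = 6·2164 + 138
2164 = 15·138 + 94
138 = 1·94 + 44
94 = 2·44 + 6
44 = 7·6 + 2
6 = 3·2 + 0
gcd = 2 and 2 | 51808, so solutions exist. Divide through by 2: 27326x ≡ 25904 (mod 33887).
Now find 27326⁻¹ mod 33887:
33887 = 1·27326 + 6561
27326 = 4·6561 + 1082
6561 = 6·1082 + 69
1082 = 15·69 + 47
69 = 1·47 + 22
47 = 2·22 + 3
22 = 7·3 + 1
3 = 3·1 + 0
Back-substitute:
1 = 22 − 7·3
1 = −7·47 + 15·22
1 = 15·69 − 22·47
1 = −22·1082 + 345·69
1 = 345·6561 − 2092·1082
1 = −2092·27326 + 8713·6561
1 = 8713·33887 − 10805·27326
So 27326·(-10805) ≡ 1 (mod 33887), i.e. 27326⁻¹ ≡ 23082.
Then x ≡ 23082·25904 ≡ 13900 (mod 33887); the smallest non-negative solution is x = 13900.

13900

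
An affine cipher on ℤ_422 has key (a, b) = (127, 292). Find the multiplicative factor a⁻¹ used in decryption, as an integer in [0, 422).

319

Extended Euclidean algorithm:
422 = 3×127 + 41
127 = 3×41 + 4
41 = 10×4 + 1
4 = 4×1 + 0
The gcd is 1. Working backward:
1 = 41 − 10·4
1 = −10·127 + 31·41
1 = 31·422 − 103·127
Hence 127⁻¹ ≡ -103 ≡ 319 (mod 422).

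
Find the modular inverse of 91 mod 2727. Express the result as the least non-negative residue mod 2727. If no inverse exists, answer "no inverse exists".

Run Euclid on (2727, 91):
2727 = 29·91 + 88
91 = 1·88 + 3
88 = 29·3 + 1
3 = 3·1 + 0
Since gcd(91, 2727) = 1, back-substitute to write 1 as a combination:
1 = 88 − 29·3
1 = −29·91 + 30·88
1 = 30·2727 − 899·91
Thus 91·(-899) ≡ 1 (mod 2727); reducing, -899 mod 2727 = 1828.

1828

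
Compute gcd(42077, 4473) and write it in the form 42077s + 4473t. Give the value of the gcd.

7

Apply Euclid's algorithm to 42077 and 4473:
42077 = 9*4473 + 1820
4473 = 2*1820 + 833
1820 = 2*833 + 154
833 = 5*154 + 63
154 = 2*63 + 28
63 = 2*28 + 7
28 = 4*7 + 0
gcd(42077, 4473) = 7.
Express as a combination:
7 = 63 − 2·28
7 = −2·154 + 5·63
7 = 5·833 − 27·154
7 = −27·1820 + 59·833
7 = 59·4473 − 145·1820
7 = −145·42077 + 1364·4473
So 7 = (-145)·42077 + (1364)·4473.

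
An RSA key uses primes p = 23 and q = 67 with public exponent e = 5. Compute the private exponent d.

φ(n) = (p−1)(q−1) = 22·66 = 1452.
Need d with 5·d ≡ 1 (mod 1452). Apply the extended Euclidean algorithm:
1452 = 290·5 + 2
5 = 2·2 + 1
2 = 2·1 + 0
Back-substitute:
1 = 5 − 2·2
1 = −2·1452 + 581·5
So 5·581 ≡ 1 (mod 1452), hence d = 581.

581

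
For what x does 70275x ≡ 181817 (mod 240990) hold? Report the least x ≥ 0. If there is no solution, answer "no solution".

gcd(70275, 240990):
240990 = 3*70275 + 30165
70275 = 2*30165 + 9945
30165 = 3*9945 + 330
9945 = 30*330 + 45
330 = 7*45 + 15
45 = 3*15 + 0
gcd = 15, but 15 ∤ 181817, so the congruence has no solution.

no solution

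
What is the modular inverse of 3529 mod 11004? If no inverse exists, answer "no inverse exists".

3193

gcd(11004, 3529) by repeated division:
11004 = 3×3529 + 417
3529 = 8×417 + 193
417 = 2×193 + 31
193 = 6×31 + 7
31 = 4×7 + 3
7 = 2×3 + 1
3 = 3×1 + 0
The gcd is 1. Working backward:
1 = 7 − 2·3
1 = −2·31 + 9·7
1 = 9·193 − 56·31
1 = −56·417 + 121·193
1 = 121·3529 − 1024·417
1 = −1024·11004 + 3193·3529
So 3529·3193 ≡ 1 (mod 11004).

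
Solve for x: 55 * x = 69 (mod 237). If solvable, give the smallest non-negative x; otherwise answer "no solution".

First find gcd(55, 237):
237 = 4·55 + 17
55 = 3·17 + 4
17 = 4·4 + 1
4 = 4·1 + 0
gcd = 1, so a unique solution mod 237 exists.
Back-substitute for the Bézout coefficients:
1 = 17 − 4·4
1 = −4·55 + 13·17
1 = 13·237 − 56·55
So 55·(-56) ≡ 1 (mod 237), giving 55⁻¹ ≡ 181.
x ≡ 55⁻¹·69 ≡ 181·69 ≡ 165 (mod 237).

165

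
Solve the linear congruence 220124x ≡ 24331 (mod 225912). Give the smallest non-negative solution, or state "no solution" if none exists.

gcd(220124, 225912):
225912 = 1×220124 + 5788
220124 = 38×5788 + 180
5788 = 32×180 + 28
180 = 6×28 + 12
28 = 2×12 + 4
12 = 3×4 + 0
gcd = 4, but 4 ∤ 24331, so the congruence has no solution.

no solution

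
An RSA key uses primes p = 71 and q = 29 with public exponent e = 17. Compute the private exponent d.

1153

φ(n) = (p−1)(q−1) = 70·28 = 1960.
Need d with 17·d ≡ 1 (mod 1960). Apply the extended Euclidean algorithm:
1960 = 115·17 + 5
17 = 3·5 + 2
5 = 2·2 + 1
2 = 2·1 + 0
Back-substitute:
1 = 5 − 2·2
1 = −2·17 + 7·5
1 = 7·1960 − 807·17
So 17·(-807) ≡ 1 (mod 1960), hence d ≡ -807 ≡ 1153 (mod 1960).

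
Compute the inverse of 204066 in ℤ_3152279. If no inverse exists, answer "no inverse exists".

Extended Euclidean algorithm:
3152279 = 15×204066 + 91289
204066 = 2×91289 + 21488
91289 = 4×21488 + 5337
21488 = 4×5337 + 140
5337 = 38×140 + 17
140 = 8×17 + 4
17 = 4×4 + 1
4 = 4×1 + 0
gcd = 1, so the inverse exists. Back-substitute:
1 = 17 − 4·4
1 = −4·140 + 33·17
1 = 33·5337 − 1258·140
1 = −1258·21488 + 5065·5337
1 = 5065·91289 − 21518·21488
1 = −21518·204066 + 48101·91289
1 = 48101·3152279 − 743033·204066
So 204066·(-743033) ≡ 1 (mod 3152279), and -743033 ≡ 2409246 (mod 3152279).

2409246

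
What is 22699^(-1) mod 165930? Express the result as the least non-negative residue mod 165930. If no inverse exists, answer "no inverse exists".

Apply the Euclidean algorithm to 165930 and 22699:
165930 = 7*22699 + 7037
22699 = 3*7037 + 1588
7037 = 4*1588 + 685
1588 = 2*685 + 218
685 = 3*218 + 31
218 = 7*31 + 1
31 = 31*1 + 0
Since gcd(22699, 165930) = 1, back-substitute to write 1 as a combination:
1 = 218 − 7·31
1 = −7·685 + 22·218
1 = 22·1588 − 51·685
1 = −51·7037 + 226·1588
1 = 226·22699 − 729·7037
1 = −729·165930 + 5329·22699
So 22699·5329 ≡ 1 (mod 165930).

5329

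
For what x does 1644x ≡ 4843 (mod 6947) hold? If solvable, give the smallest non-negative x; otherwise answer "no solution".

4292

First find gcd(1644, 6947):
6947 = 4·1644 + 371
1644 = 4·371 + 160
371 = 2·160 + 51
160 = 3·51 + 7
51 = 7·7 + 2
7 = 3·2 + 1
2 = 2·1 + 0
gcd = 1, so a unique solution mod 6947 exists.
Back-substitute for the Bézout coefficients:
1 = 7 − 3·2
1 = −3·51 + 22·7
1 = 22·160 − 69·51
1 = −69·371 + 160·160
1 = 160·1644 − 709·371
1 = −709·6947 + 2996·1644
So 1644·(2996) ≡ 1 (mod 6947), giving 1644⁻¹ ≡ 2996.
x ≡ 1644⁻¹·4843 ≡ 2996·4843 ≡ 4292 (mod 6947).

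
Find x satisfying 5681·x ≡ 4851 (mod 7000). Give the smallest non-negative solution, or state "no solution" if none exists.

First find gcd(5681, 7000):
7000 = 1×5681 + 1319
5681 = 4×1319 + 405
1319 = 3×405 + 104
405 = 3×104 + 93
104 = 1×93 + 11
93 = 8×11 + 5
11 = 2×5 + 1
5 = 5×1 + 0
gcd = 1, so a unique solution mod 7000 exists.
Back-substitute for the Bézout coefficients:
1 = 11 − 2·5
1 = −2·93 + 17·11
1 = 17·104 − 19·93
1 = −19·405 + 74·104
1 = 74·1319 − 241·405
1 = −241·5681 + 1038·1319
1 = 1038·7000 − 1279·5681
So 5681·(-1279) ≡ 1 (mod 7000), giving 5681⁻¹ ≡ 5721.
x ≡ 5681⁻¹·4851 ≡ 5721·4851 ≡ 4571 (mod 7000).

4571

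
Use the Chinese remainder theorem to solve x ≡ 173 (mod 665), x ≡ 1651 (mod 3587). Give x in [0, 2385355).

Write x = 173 + 665·k. Then 665·k ≡ 1651 − 173 ≡ 1478 (mod 3587).
Need 665⁻¹ mod 3587. Extended Euclid on (3587, 665):
3587 = 5×665 + 262
665 = 2×262 + 141
262 = 1×141 + 121
141 = 1×121 + 20
121 = 6×20 + 1
20 = 20×1 + 0
Back-substitute:
1 = 121 − 6·20
1 = −6·141 + 7·121
1 = 7·262 − 13·141
1 = −13·665 + 33·262
1 = 33·3587 − 178·665
665⁻¹ ≡ 3409 (mod 3587), so k ≡ 3409·1478 ≡ 2354 (mod 3587).
x = 173 + 665·2354 = 1565583.

1565583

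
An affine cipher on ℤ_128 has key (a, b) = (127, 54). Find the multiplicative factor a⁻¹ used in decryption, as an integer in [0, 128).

127

Run Euclid on (128, 127):
128 = 1*127 + 1
127 = 127*1 + 0
The gcd is 1. Working backward:
1 = 128 − 127
Hence 127⁻¹ ≡ -1 ≡ 127 (mod 128).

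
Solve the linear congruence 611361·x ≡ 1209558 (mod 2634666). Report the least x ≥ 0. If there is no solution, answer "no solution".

First find gcd(611361, 2634666):
2634666 = 4·611361 + 189222
611361 = 3·189222 + 43695
189222 = 4·43695 + 14442
43695 = 3·14442 + 369
14442 = 39·369 + 51
369 = 7·51 + 12
51 = 4·12 + 3
12 = 4·3 + 0
gcd = 3 and 3 | 1209558, so solutions exist. Divide through by 3: 203787x ≡ 403186 (mod 878222).
Now find 203787⁻¹ mod 878222:
878222 = 4·203787 + 63074
203787 = 3·63074 + 14565
63074 = 4·14565 + 4814
14565 = 3·4814 + 123
4814 = 39·123 + 17
123 = 7·17 + 4
17 = 4·4 + 1
4 = 4·1 + 0
Back-substitute:
1 = 17 − 4·4
1 = −4·123 + 29·17
1 = 29·4814 − 1135·123
1 = −1135·14565 + 3434·4814
1 = 3434·63074 − 14871·14565
1 = −14871·203787 + 48047·63074
1 = 48047·878222 − 207059·203787
So 203787·(-207059) ≡ 1 (mod 878222), i.e. 203787⁻¹ ≡ 671163.
Then x ≡ 671163·403186 ≡ 493346 (mod 878222); the smallest non-negative solution is x = 493346.

493346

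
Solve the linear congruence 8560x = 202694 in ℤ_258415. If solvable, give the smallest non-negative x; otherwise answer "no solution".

no solution

gcd(8560, 258415):
258415 = 30×8560 + 1615
8560 = 5×1615 + 485
1615 = 3×485 + 160
485 = 3×160 + 5
160 = 32×5 + 0
gcd = 5, but 5 ∤ 202694, so the congruence has no solution.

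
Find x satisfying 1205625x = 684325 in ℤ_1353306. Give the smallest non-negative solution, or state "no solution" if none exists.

gcd(1205625, 1353306):
1353306 = 1*1205625 + 147681
1205625 = 8*147681 + 24177
147681 = 6*24177 + 2619
24177 = 9*2619 + 606
2619 = 4*606 + 195
606 = 3*195 + 21
195 = 9*21 + 6
21 = 3*6 + 3
6 = 2*3 + 0
gcd = 3, but 3 ∤ 684325, so the congruence has no solution.

no solution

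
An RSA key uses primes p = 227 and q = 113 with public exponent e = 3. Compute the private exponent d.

φ(n) = (p−1)(q−1) = 226·112 = 25312.
Need d with 3·d ≡ 1 (mod 25312). Apply the extended Euclidean algorithm:
25312 = 8437·3 + 1
3 = 3·1 + 0
Back-substitute:
1 = 25312 − 8437·3
So 3·(-8437) ≡ 1 (mod 25312), hence d ≡ -8437 ≡ 16875 (mod 25312).

16875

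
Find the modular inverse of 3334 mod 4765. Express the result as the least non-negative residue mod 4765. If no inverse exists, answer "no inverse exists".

Extended Euclidean algorithm:
4765 = 1·3334 + 1431
3334 = 2·1431 + 472
1431 = 3·472 + 15
472 = 31·15 + 7
15 = 2·7 + 1
7 = 7·1 + 0
The gcd is 1. Working backward:
1 = 15 − 2·7
1 = −2·472 + 63·15
1 = 63·1431 − 191·472
1 = −191·3334 + 445·1431
1 = 445·4765 − 636·3334
Hence 3334⁻¹ ≡ -636 ≡ 4129 (mod 4765).

4129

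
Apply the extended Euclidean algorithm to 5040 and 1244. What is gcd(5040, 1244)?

4

Apply Euclid's algorithm to 5040 and 1244:
5040 = 4*1244 + 64
1244 = 19*64 + 28
64 = 2*28 + 8
28 = 3*8 + 4
8 = 2*4 + 0
gcd(5040, 1244) = 4.
Back-substituting:
4 = 28 − 3·8
4 = −3·64 + 7·28
4 = 7·1244 − 136·64
4 = −136·5040 + 551·1244
So 4 = (-136)·5040 + (551)·1244.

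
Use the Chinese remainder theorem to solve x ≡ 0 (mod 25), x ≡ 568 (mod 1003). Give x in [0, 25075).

Write x = 0 + 25·k. Then 25·k ≡ 568 − 0 ≡ 568 (mod 1003).
Need 25⁻¹ mod 1003. Extended Euclid on (1003, 25):
1003 = 40×25 + 3
25 = 8×3 + 1
3 = 3×1 + 0
Back-substitute:
1 = 25 − 8·3
1 = −8·1003 + 321·25
25⁻¹ ≡ 321 (mod 1003), so k ≡ 321·568 ≡ 785 (mod 1003).
x = 0 + 25·785 = 19625.

19625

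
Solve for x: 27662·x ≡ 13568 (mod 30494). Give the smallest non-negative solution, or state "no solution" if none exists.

First find gcd(27662, 30494):
30494 = 1·27662 + 2832
27662 = 9·2832 + 2174
2832 = 1·2174 + 658
2174 = 3·658 + 200
658 = 3·200 + 58
200 = 3·58 + 26
58 = 2·26 + 6
26 = 4·6 + 2
6 = 3·2 + 0
gcd = 2 and 2 | 13568, so solutions exist. Divide through by 2: 13831x ≡ 6784 (mod 15247).
Now find 13831⁻¹ mod 15247:
15247 = 1*13831 + 1416
13831 = 9*1416 + 1087
1416 = 1*1087 + 329
1087 = 3*329 + 100
329 = 3*100 + 29
100 = 3*29 + 13
29 = 2*13 + 3
13 = 4*3 + 1
3 = 3*1 + 0
Back-substitute:
1 = 13 − 4·3
1 = −4·29 + 9·13
1 = 9·100 − 31·29
1 = −31·329 + 102·100
1 = 102·1087 − 337·329
1 = −337·1416 + 439·1087
1 = 439·13831 − 4288·1416
1 = −4288·15247 + 4727·13831
So 13831⁻¹ ≡ 4727 (mod 15247).
Then x ≡ 4727·6784 ≡ 3527 (mod 15247); the smallest non-negative solution is x = 3527.

3527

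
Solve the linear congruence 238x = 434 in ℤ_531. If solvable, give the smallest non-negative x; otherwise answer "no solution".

158

First find gcd(238, 531):
531 = 2·238 + 55
238 = 4·55 + 18
55 = 3·18 + 1
18 = 18·1 + 0
gcd = 1, so a unique solution mod 531 exists.
Back-substitute for the Bézout coefficients:
1 = 55 − 3·18
1 = −3·238 + 13·55
1 = 13·531 − 29·238
So 238·(-29) ≡ 1 (mod 531), giving 238⁻¹ ≡ 502.
x ≡ 238⁻¹·434 ≡ 502·434 ≡ 158 (mod 531).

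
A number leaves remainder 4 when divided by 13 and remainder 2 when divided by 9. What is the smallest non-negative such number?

Write x = 4 + 13·k. Then 13·k ≡ 2 − 4 ≡ 7 (mod 9).
Need 13⁻¹ mod 9. Extended Euclid on (9, 4):
9 = 2*4 + 1
4 = 4*1 + 0
Back-substitute:
1 = 9 − 2·4
13⁻¹ ≡ 7 (mod 9), so k ≡ 7·7 ≡ 4 (mod 9).
x = 4 + 13·4 = 56.

56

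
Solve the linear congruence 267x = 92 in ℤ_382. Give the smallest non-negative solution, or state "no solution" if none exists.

First find gcd(267, 382):
382 = 1*267 + 115
267 = 2*115 + 37
115 = 3*37 + 4
37 = 9*4 + 1
4 = 4*1 + 0
gcd = 1, so a unique solution mod 382 exists.
Back-substitute for the Bézout coefficients:
1 = 37 − 9·4
1 = −9·115 + 28·37
1 = 28·267 − 65·115
1 = −65·382 + 93·267
So 267·(93) ≡ 1 (mod 382), giving 267⁻¹ ≡ 93.
x ≡ 267⁻¹·92 ≡ 93·92 ≡ 152 (mod 382).

152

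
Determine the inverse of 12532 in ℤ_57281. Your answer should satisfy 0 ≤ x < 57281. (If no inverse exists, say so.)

Run Euclid on (57281, 12532):
57281 = 4×12532 + 7153
12532 = 1×7153 + 5379
7153 = 1×5379 + 1774
5379 = 3×1774 + 57
1774 = 31×57 + 7
57 = 8×7 + 1
7 = 7×1 + 0
The gcd is 1. Working backward:
1 = 57 − 8·7
1 = −8·1774 + 249·57
1 = 249·5379 − 755·1774
1 = −755·7153 + 1004·5379
1 = 1004·12532 − 1759·7153
1 = −1759·57281 + 8040·12532
So 12532·8040 ≡ 1 (mod 57281).

8040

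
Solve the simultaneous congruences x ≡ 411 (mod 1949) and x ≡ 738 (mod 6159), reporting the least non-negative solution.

Write x = 411 + 1949·k. Then 1949·k ≡ 738 − 411 ≡ 327 (mod 6159).
Need 1949⁻¹ mod 6159. Extended Euclid on (6159, 1949):
6159 = 3*1949 + 312
1949 = 6*312 + 77
312 = 4*77 + 4
77 = 19*4 + 1
4 = 4*1 + 0
Back-substitute:
1 = 77 − 19·4
1 = −19·312 + 77·77
1 = 77·1949 − 481·312
1 = −481·6159 + 1520·1949
1949⁻¹ ≡ 1520 (mod 6159), so k ≡ 1520·327 ≡ 4320 (mod 6159).
x = 411 + 1949·4320 = 8420091.

8420091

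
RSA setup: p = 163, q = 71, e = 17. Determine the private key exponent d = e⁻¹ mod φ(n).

10673

φ(n) = (p−1)(q−1) = 162·70 = 11340.
Need d with 17·d ≡ 1 (mod 11340). Apply the extended Euclidean algorithm:
11340 = 667*17 + 1
17 = 17*1 + 0
Back-substitute:
1 = 11340 − 667·17
So 17·(-667) ≡ 1 (mod 11340), hence d ≡ -667 ≡ 10673 (mod 11340).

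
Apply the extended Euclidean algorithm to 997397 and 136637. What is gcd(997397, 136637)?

Euclidean algorithm:
997397 = 7*136637 + 40938
136637 = 3*40938 + 13823
40938 = 2*13823 + 13292
13823 = 1*13292 + 531
13292 = 25*531 + 17
531 = 31*17 + 4
17 = 4*4 + 1
4 = 4*1 + 0
gcd(997397, 136637) = 1.
Back-substituting:
1 = 17 − 4·4
1 = −4·531 + 125·17
1 = 125·13292 − 3129·531
1 = −3129·13823 + 3254·13292
1 = 3254·40938 − 9637·13823
1 = −9637·136637 + 32165·40938
1 = 32165·997397 − 234792·136637
So 1 = (32165)·997397 + (-234792)·136637.

1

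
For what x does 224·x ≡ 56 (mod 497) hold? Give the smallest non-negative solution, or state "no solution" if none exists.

18

First find gcd(224, 497):
497 = 2×224 + 49
224 = 4×49 + 28
49 = 1×28 + 21
28 = 1×21 + 7
21 = 3×7 + 0
gcd = 7 and 7 | 56, so solutions exist. Divide through by 7: 32x ≡ 8 (mod 71).
Now find 32⁻¹ mod 71:
71 = 2·32 + 7
32 = 4·7 + 4
7 = 1·4 + 3
4 = 1·3 + 1
3 = 3·1 + 0
Back-substitute:
1 = 4 − 3
1 = −7 + 2·4
1 = 2·32 − 9·7
1 = −9·71 + 20·32
So 32⁻¹ ≡ 20 (mod 71).
Then x ≡ 20·8 ≡ 18 (mod 71); the smallest non-negative solution is x = 18.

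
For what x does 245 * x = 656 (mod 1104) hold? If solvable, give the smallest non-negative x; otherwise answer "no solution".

976

First find gcd(245, 1104):
1104 = 4·245 + 124
245 = 1·124 + 121
124 = 1·121 + 3
121 = 40·3 + 1
3 = 3·1 + 0
gcd = 1, so a unique solution mod 1104 exists.
Back-substitute for the Bézout coefficients:
1 = 121 − 40·3
1 = −40·124 + 41·121
1 = 41·245 − 81·124
1 = −81·1104 + 365·245
So 245·(365) ≡ 1 (mod 1104), giving 245⁻¹ ≡ 365.
x ≡ 245⁻¹·656 ≡ 365·656 ≡ 976 (mod 1104).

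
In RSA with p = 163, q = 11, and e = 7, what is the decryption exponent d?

φ(n) = (p−1)(q−1) = 162·10 = 1620.
Need d with 7·d ≡ 1 (mod 1620). Apply the extended Euclidean algorithm:
1620 = 231·7 + 3
7 = 2·3 + 1
3 = 3·1 + 0
Back-substitute:
1 = 7 − 2·3
1 = −2·1620 + 463·7
So 7·463 ≡ 1 (mod 1620), hence d = 463.

463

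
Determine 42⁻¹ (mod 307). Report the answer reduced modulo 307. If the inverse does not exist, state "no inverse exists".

gcd(307, 42) by repeated division:
307 = 7×42 + 13
42 = 3×13 + 3
13 = 4×3 + 1
3 = 3×1 + 0
gcd = 1, so the inverse exists. Back-substitute:
1 = 13 − 4·3
1 = −4·42 + 13·13
1 = 13·307 − 95·42
Hence 42⁻¹ ≡ -95 ≡ 212 (mod 307).

212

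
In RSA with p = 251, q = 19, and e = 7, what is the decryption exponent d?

643

φ(n) = (p−1)(q−1) = 250·18 = 4500.
Need d with 7·d ≡ 1 (mod 4500). Apply the extended Euclidean algorithm:
4500 = 642·7 + 6
7 = 1·6 + 1
6 = 6·1 + 0
Back-substitute:
1 = 7 − 6
1 = −4500 + 643·7
So 7·643 ≡ 1 (mod 4500), hence d = 643.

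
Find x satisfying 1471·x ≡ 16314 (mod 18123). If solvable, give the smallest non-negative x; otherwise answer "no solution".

12282

First find gcd(1471, 18123):
18123 = 12*1471 + 471
1471 = 3*471 + 58
471 = 8*58 + 7
58 = 8*7 + 2
7 = 3*2 + 1
2 = 2*1 + 0
gcd = 1, so a unique solution mod 18123 exists.
Back-substitute for the Bézout coefficients:
1 = 7 − 3·2
1 = −3·58 + 25·7
1 = 25·471 − 203·58
1 = −203·1471 + 634·471
1 = 634·18123 − 7811·1471
So 1471·(-7811) ≡ 1 (mod 18123), giving 1471⁻¹ ≡ 10312.
x ≡ 1471⁻¹·16314 ≡ 10312·16314 ≡ 12282 (mod 18123).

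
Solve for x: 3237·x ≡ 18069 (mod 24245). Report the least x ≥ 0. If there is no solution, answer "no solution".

gcd(3237, 24245):
24245 = 7*3237 + 1586
3237 = 2*1586 + 65
1586 = 24*65 + 26
65 = 2*26 + 13
26 = 2*13 + 0
gcd = 13, but 13 ∤ 18069, so the congruence has no solution.

no solution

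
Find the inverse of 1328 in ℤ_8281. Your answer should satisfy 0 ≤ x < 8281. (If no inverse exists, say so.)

gcd(8281, 1328) by repeated division:
8281 = 6×1328 + 313
1328 = 4×313 + 76
313 = 4×76 + 9
76 = 8×9 + 4
9 = 2×4 + 1
4 = 4×1 + 0
Since gcd(1328, 8281) = 1, back-substitute to write 1 as a combination:
1 = 9 − 2·4
1 = −2·76 + 17·9
1 = 17·313 − 70·76
1 = −70·1328 + 297·313
1 = 297·8281 − 1852·1328
Thus 1328·(-1852) ≡ 1 (mod 8281); reducing, -1852 mod 8281 = 6429.

6429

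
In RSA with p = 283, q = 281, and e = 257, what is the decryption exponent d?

φ(n) = (p−1)(q−1) = 282·280 = 78960.
Need d with 257·d ≡ 1 (mod 78960). Apply the extended Euclidean algorithm:
78960 = 307×257 + 61
257 = 4×61 + 13
61 = 4×13 + 9
13 = 1×9 + 4
9 = 2×4 + 1
4 = 4×1 + 0
Back-substitute:
1 = 9 − 2·4
1 = −2·13 + 3·9
1 = 3·61 − 14·13
1 = −14·257 + 59·61
1 = 59·78960 − 18127·257
So 257·(-18127) ≡ 1 (mod 78960), hence d ≡ -18127 ≡ 60833 (mod 78960).

60833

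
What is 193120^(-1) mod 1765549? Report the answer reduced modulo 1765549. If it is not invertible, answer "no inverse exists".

Run Euclid on (1765549, 193120):
1765549 = 9*193120 + 27469
193120 = 7*27469 + 837
27469 = 32*837 + 685
837 = 1*685 + 152
685 = 4*152 + 77
152 = 1*77 + 75
77 = 1*75 + 2
75 = 37*2 + 1
2 = 2*1 + 0
gcd = 1, so the inverse exists. Back-substitute:
1 = 75 − 37·2
1 = −37·77 + 38·75
1 = 38·152 − 75·77
1 = −75·685 + 338·152
1 = 338·837 − 413·685
1 = −413·27469 + 13554·837
1 = 13554·193120 − 95291·27469
1 = −95291·1765549 + 871173·193120
So 193120·871173 ≡ 1 (mod 1765549).

871173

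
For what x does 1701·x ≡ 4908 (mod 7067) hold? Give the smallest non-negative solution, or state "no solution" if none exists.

6858

First find gcd(1701, 7067):
7067 = 4·1701 + 263
1701 = 6·263 + 123
263 = 2·123 + 17
123 = 7·17 + 4
17 = 4·4 + 1
4 = 4·1 + 0
gcd = 1, so a unique solution mod 7067 exists.
Back-substitute for the Bézout coefficients:
1 = 17 − 4·4
1 = −4·123 + 29·17
1 = 29·263 − 62·123
1 = −62·1701 + 401·263
1 = 401·7067 − 1666·1701
So 1701·(-1666) ≡ 1 (mod 7067), giving 1701⁻¹ ≡ 5401.
x ≡ 1701⁻¹·4908 ≡ 5401·4908 ≡ 6858 (mod 7067).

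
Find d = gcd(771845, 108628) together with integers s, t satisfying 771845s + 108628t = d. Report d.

1

Apply Euclid's algorithm to 771845 and 108628:
771845 = 7·108628 + 11449
108628 = 9·11449 + 5587
11449 = 2·5587 + 275
5587 = 20·275 + 87
275 = 3·87 + 14
87 = 6·14 + 3
14 = 4·3 + 2
3 = 1·2 + 1
2 = 2·1 + 0
gcd(771845, 108628) = 1.
Express as a combination:
1 = 3 − 2
1 = −14 + 5·3
1 = 5·87 − 31·14
1 = −31·275 + 98·87
1 = 98·5587 − 1991·275
1 = −1991·11449 + 4080·5587
1 = 4080·108628 − 38711·11449
1 = −38711·771845 + 275057·108628
So 1 = (-38711)·771845 + (275057)·108628.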